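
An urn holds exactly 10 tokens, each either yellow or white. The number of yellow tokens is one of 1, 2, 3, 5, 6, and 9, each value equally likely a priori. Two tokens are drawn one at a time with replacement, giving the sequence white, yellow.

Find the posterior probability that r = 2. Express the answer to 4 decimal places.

0.1538

Compute the likelihood of the observed sequence for each case: P(data | r = 1) = (9/10)(1/10) = 9/100; P(data | r = 2) = (8/10)(2/10) = 4/25; P(data | r = 3) = (7/10)(3/10) = 21/100; P(data | r = 5) = (5/10)(5/10) = 1/4; P(data | r = 6) = (4/10)(6/10) = 6/25; P(data | r = 9) = (1/10)(9/10) = 9/100.
Multiplying each by its prior: 1/6 · 9/100 = 3/200, 1/6 · 4/25 = 2/75, 1/6 · 21/100 = 7/200, 1/6 · 1/4 = 1/24, 1/6 · 6/25 = 1/25, 1/6 · 9/100 = 3/200; with total 13/75.
Hence P(r = 2 | data) = (2/75) / (13/75) = 2/13.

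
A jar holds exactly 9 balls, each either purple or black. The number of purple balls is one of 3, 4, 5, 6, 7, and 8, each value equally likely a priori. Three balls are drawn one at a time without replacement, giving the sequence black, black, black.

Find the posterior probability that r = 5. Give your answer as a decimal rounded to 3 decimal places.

The likelihood of the observed sequence under each hypothesis: P(data | r = 3) = (6/9)(5/8)(4/7) = 5/21; P(data | r = 4) = (5/9)(4/8)(3/7) = 5/42; P(data | r = 5) = (4/9)(3/8)(2/7) = 1/21; P(data | r = 6) = (3/9)(2/8)(1/7) = 1/84; P(data | r = 7) = (2/9)(1/8)(0/7) = 0; P(data | r = 8) = (1/9)(0/8) = 0.
The prior-weighted likelihoods are 1/6 · 5/21 = 5/126, 1/6 · 5/42 = 5/252, 1/6 · 1/21 = 1/126, 1/6 · 1/84 = 1/504, 1/6 · 0 = 0, 1/6 · 0 = 0; summing to 5/72.
Hence P(r = 5 | data) = (1/126) / (5/72) = 4/35.

0.114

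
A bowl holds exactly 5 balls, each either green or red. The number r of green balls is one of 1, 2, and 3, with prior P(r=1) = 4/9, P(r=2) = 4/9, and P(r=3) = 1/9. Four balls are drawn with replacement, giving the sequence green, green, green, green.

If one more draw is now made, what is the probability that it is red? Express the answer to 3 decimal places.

Under each hypothesis, the probability of the observed sequence is: P(data | r = 1) = (1/5)(1/5)(1/5)(1/5) = 0.0016; P(data | r = 2) = (2/5)(2/5)(2/5)(2/5) = 0.0256; P(data | r = 3) = (3/5)(3/5)(3/5)(3/5) = 0.1296.
Weighting by the prior gives 4/9 · 0.0016 = 0.00071111, 4/9 · 0.0256 = 0.011378, 1/9 · 0.1296 = 0.0144; these sum to 0.026489.
Dividing through by the total gives posterior P(r = 1 | data) = 0.026846, P(r = 2 | data) = 0.42953, P(r = 3 | data) = 0.54362.
Averaging over the posterior, P(red next | data) = (4/5)(0.026846) + (3/5)(0.42953) + (2/5)(0.54362) = 0.49664.

0.497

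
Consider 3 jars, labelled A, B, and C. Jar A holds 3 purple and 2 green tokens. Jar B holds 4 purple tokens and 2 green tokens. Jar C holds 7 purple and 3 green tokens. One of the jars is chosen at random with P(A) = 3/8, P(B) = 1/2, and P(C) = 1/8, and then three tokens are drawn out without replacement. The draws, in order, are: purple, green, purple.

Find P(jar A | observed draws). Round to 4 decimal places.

0.3810

The likelihood of the observed sequence under each hypothesis: P(data | jar A) = (3/5)(2/4)(2/3) = 1/5; P(data | jar B) = (4/6)(2/5)(3/4) = 1/5; P(data | jar C) = (7/10)(3/9)(6/8) = 7/40.
Multiplying each by its prior: 3/8 · 1/5 = 3/40, 1/2 · 1/5 = 1/10, 1/8 · 7/40 = 7/320; these sum to 63/320.
So P(jar A | data) = (3/40) / (63/320) = 8/21.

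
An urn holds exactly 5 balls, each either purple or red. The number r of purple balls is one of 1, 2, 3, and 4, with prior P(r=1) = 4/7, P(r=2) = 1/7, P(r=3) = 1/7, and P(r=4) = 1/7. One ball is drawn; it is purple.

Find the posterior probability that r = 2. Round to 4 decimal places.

0.1538

Under each hypothesis, the probability of this draw is: P(data | r = 1) = (1/5) = 1/5; P(data | r = 2) = (2/5) = 2/5; P(data | r = 3) = (3/5) = 3/5; P(data | r = 4) = (4/5) = 4/5.
The prior-weighted likelihoods are 4/7 · 1/5 = 4/35, 1/7 · 2/5 = 2/35, 1/7 · 3/5 = 3/35, 1/7 · 4/5 = 4/35; these sum to 13/35.
So P(r = 2 | data) = (2/35) / (13/35) = 2/13.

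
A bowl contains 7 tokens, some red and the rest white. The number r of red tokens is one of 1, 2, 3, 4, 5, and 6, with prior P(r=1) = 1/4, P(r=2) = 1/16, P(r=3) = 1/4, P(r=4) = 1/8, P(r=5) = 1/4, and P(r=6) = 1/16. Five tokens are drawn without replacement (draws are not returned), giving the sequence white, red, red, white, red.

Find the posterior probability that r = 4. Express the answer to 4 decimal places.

0.2727

For each hypothesis, P(data | H) works out to: P(data | r = 1) = (6/7)(1/6)(0/5) = 0; P(data | r = 2) = (5/7)(2/6)(1/5)(4/4)(0/3) = 0; P(data | r = 3) = (4/7)(3/6)(2/5)(3/4)(1/3) = 1/35; P(data | r = 4) = (3/7)(4/6)(3/5)(2/4)(2/3) = 2/35; P(data | r = 5) = (2/7)(5/6)(4/5)(1/4)(3/3) = 1/21; P(data | r = 6) = (1/7)(6/6)(5/5)(0/4) = 0.
Weighting by the prior gives 1/4 · 0 = 0, 1/16 · 0 = 0, 1/4 · 1/35 = 1/140, 1/8 · 2/35 = 1/140, 1/4 · 1/21 = 1/84, 1/16 · 0 = 0; these sum to 11/420.
Therefore the posterior P(r = 4 | data) = (1/140) / (11/420) = 3/11.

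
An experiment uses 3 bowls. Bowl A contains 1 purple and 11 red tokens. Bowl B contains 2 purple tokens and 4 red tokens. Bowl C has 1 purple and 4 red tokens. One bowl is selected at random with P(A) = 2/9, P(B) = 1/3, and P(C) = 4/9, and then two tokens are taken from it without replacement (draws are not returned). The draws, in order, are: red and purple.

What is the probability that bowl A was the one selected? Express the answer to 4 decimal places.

0.0943

Under each hypothesis, the probability of the observed sequence is: P(data | bowl A) = (11/12)(1/11) = 1/12; P(data | bowl B) = (4/6)(2/5) = 4/15; P(data | bowl C) = (4/5)(1/4) = 1/5.
Multiplying each by its prior: 2/9 · 1/12 = 1/54, 1/3 · 4/15 = 4/45, 4/9 · 1/5 = 4/45; with total 53/270.
By Bayes' rule, P(bowl A | data) = (1/54) / (53/270) = 5/53.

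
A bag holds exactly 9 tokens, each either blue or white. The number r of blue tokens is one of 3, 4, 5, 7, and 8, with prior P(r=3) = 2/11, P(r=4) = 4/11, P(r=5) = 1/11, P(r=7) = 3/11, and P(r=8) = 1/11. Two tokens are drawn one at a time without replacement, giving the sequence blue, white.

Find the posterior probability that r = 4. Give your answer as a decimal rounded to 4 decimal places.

0.4301

For each hypothesis, P(data | H) works out to: P(data | r = 3) = (3/9)(6/8) = 1/4; P(data | r = 4) = (4/9)(5/8) = 5/18; P(data | r = 5) = (5/9)(4/8) = 5/18; P(data | r = 7) = (7/9)(2/8) = 7/36; P(data | r = 8) = (8/9)(1/8) = 1/9.
Weighting by the prior gives 2/11 · 1/4 = 1/22, 4/11 · 5/18 = 10/99, 1/11 · 5/18 = 5/198, 3/11 · 7/36 = 7/132, 1/11 · 1/9 = 1/99; these sum to 31/132.
By Bayes' rule, P(r = 4 | data) = (10/99) / (31/132) = 40/93.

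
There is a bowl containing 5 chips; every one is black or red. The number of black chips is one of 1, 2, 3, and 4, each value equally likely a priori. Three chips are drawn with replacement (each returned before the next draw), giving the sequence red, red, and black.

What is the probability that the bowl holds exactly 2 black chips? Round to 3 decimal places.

0.360

The likelihood of the observed sequence under each hypothesis: P(data | r = 1) = (4/5)(4/5)(1/5) = 16/125; P(data | r = 2) = (3/5)(3/5)(2/5) = 18/125; P(data | r = 3) = (2/5)(2/5)(3/5) = 12/125; P(data | r = 4) = (1/5)(1/5)(4/5) = 4/125.
Multiplying each by its prior: 1/4 · 16/125 = 4/125, 1/4 · 18/125 = 9/250, 1/4 · 12/125 = 3/125, 1/4 · 4/125 = 1/125; summing to 1/10.
By Bayes' rule, P(r = 2 | data) = (9/250) / (1/10) = 9/25.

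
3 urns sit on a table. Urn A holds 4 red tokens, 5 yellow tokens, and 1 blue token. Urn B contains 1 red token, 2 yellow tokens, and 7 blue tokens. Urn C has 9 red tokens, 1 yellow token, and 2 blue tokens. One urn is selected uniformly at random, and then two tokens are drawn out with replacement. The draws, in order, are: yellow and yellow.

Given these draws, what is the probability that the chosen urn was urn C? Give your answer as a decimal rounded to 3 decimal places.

0.023

The likelihood of the observed sequence under each hypothesis: P(data | urn A) = (5/10)(5/10) = 0.25; P(data | urn B) = (2/10)(2/10) = 0.04; P(data | urn C) = (1/12)(1/12) = 0.0069444.
Multiplying each by its prior: 1/3 · 0.25 = 0.083333, 1/3 · 0.04 = 0.013333, 1/3 · 0.0069444 = 0.0023148; with total 0.098981.
Hence P(urn C | data) = (0.0023148) / (0.098981) = 0.023386.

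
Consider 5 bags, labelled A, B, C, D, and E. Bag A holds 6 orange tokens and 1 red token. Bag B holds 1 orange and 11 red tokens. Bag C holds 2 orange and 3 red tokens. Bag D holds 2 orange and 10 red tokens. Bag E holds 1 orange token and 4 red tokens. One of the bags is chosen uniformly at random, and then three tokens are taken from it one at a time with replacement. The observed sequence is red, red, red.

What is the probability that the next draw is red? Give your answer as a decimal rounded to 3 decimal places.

For each hypothesis, P(data | H) works out to: P(data | bag A) = (1/7)(1/7)(1/7) = 0.0029155; P(data | bag B) = (11/12)(11/12)(11/12) = 0.77025; P(data | bag C) = (3/5)(3/5)(3/5) = 0.216; P(data | bag D) = (10/12)(10/12)(10/12) = 0.5787; P(data | bag E) = (4/5)(4/5)(4/5) = 0.512.
The prior-weighted likelihoods are 1/5 · 0.0029155 = 0.00058309, 1/5 · 0.77025 = 0.15405, 1/5 · 0.216 = 0.0432, 1/5 · 0.5787 = 0.11574, 1/5 · 0.512 = 0.1024; with total 0.41597.
The posterior is then P(bag A | data) = 0.0014017, P(bag B | data) = 0.37034, P(bag C | data) = 0.10385, P(bag D | data) = 0.27824, P(bag E | data) = 0.24617.
The predictive probability is P(red next | data) = (1/7)(0.0014017) + (11/12)(0.37034) + (3/5)(0.10385) + (5/6)(0.27824) + (4/5)(0.24617) = 0.83079.

0.831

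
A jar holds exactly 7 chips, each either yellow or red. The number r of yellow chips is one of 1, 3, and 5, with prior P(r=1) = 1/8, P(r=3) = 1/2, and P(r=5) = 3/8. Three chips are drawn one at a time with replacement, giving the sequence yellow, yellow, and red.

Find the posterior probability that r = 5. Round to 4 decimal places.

For each hypothesis, P(data | H) works out to: P(data | r = 1) = (1/7)(1/7)(6/7) = 0.017493; P(data | r = 3) = (3/7)(3/7)(4/7) = 0.10496; P(data | r = 5) = (5/7)(5/7)(2/7) = 0.14577.
Weighting by the prior gives 1/8 · 0.017493 = 0.0021866, 1/2 · 0.10496 = 0.052478, 3/8 · 0.14577 = 0.054665; summing to 0.10933.
Therefore the posterior P(r = 5 | data) = (0.054665) / (0.10933) = 0.5.

0.5000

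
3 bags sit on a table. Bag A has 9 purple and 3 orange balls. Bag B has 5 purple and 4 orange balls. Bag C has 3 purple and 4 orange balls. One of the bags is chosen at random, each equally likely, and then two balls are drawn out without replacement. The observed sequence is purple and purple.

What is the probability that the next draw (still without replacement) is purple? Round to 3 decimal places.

For each hypothesis, P(data | H) works out to: P(data | bag A) = (9/12)(8/11) = 0.54545; P(data | bag B) = (5/9)(4/8) = 0.27778; P(data | bag C) = (3/7)(2/6) = 0.14286.
Multiplying each by its prior: 1/3 · 0.54545 = 0.18182, 1/3 · 0.27778 = 0.092593, 1/3 · 0.14286 = 0.047619; summing to 0.32203.
Normalising, the posterior is P(bag A | data) = 0.5646, P(bag B | data) = 0.28753, P(bag C | data) = 0.14787.
So P(purple next | data) = Σ P(purple next | H) P(H | data) = (7/10)(0.5646) + (3/7)(0.28753) + (1/5)(0.14787) = 0.54802.

0.548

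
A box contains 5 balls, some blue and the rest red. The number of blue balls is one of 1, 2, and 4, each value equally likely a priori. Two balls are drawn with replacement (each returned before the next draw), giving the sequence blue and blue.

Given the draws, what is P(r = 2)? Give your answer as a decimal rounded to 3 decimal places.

0.190

Under each hypothesis, the probability of the observed sequence is: P(data | r = 1) = (1/5)(1/5) = 1/25; P(data | r = 2) = (2/5)(2/5) = 4/25; P(data | r = 4) = (4/5)(4/5) = 16/25.
Multiplying each by its prior: 1/3 · 1/25 = 1/75, 1/3 · 4/25 = 4/75, 1/3 · 16/25 = 16/75; with total 7/25.
So P(r = 2 | data) = (4/75) / (7/25) = 4/21.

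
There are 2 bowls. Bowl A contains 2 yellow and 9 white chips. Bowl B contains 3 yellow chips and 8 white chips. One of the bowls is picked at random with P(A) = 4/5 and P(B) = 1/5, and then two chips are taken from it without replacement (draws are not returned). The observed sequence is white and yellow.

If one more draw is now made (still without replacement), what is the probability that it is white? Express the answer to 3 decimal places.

0.861

Compute the likelihood of the observed sequence for each case: P(data | bowl A) = (9/11)(2/10) = 9/55; P(data | bowl B) = (8/11)(3/10) = 12/55.
The prior-weighted likelihoods are 4/5 · 9/55 = 36/275, 1/5 · 12/55 = 12/275; with total 48/275.
Dividing through by the total gives posterior P(bowl A | data) = 3/4, P(bowl B | data) = 1/4.
Averaging over the posterior, P(white next | data) = (8/9)(3/4) + (7/9)(1/4) = 31/36.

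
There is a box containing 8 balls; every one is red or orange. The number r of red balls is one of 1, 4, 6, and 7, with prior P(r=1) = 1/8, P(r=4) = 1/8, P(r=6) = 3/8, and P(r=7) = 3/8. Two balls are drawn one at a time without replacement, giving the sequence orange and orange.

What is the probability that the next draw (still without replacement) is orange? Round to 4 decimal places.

0.6500

The likelihood of the observed sequence under each hypothesis: P(data | r = 1) = (7/8)(6/7) = 3/4; P(data | r = 4) = (4/8)(3/7) = 3/14; P(data | r = 6) = (2/8)(1/7) = 1/28; P(data | r = 7) = (1/8)(0/7) = 0.
The prior-weighted likelihoods are 1/8 · 3/4 = 3/32, 1/8 · 3/14 = 3/112, 3/8 · 1/28 = 3/224, 3/8 · 0 = 0; these sum to 15/112.
The posterior is then P(r = 1 | data) = 7/10, P(r = 4 | data) = 1/5, P(r = 6 | data) = 1/10, P(r = 7 | data) = 0.
Averaging over the posterior, P(orange next | data) = (5/6)(7/10) + (1/3)(1/5) + (0)(1/10) = 13/20.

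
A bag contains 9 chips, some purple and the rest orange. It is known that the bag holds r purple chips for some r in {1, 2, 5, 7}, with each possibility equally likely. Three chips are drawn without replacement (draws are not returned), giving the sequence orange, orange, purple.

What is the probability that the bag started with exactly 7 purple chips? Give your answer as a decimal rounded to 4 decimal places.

0.0654

The likelihood of the observed sequence under each hypothesis: P(data | r = 1) = (8/9)(7/8)(1/7) = 0.11111; P(data | r = 2) = (7/9)(6/8)(2/7) = 0.16667; P(data | r = 5) = (4/9)(3/8)(5/7) = 0.11905; P(data | r = 7) = (2/9)(1/8)(7/7) = 0.027778.
The prior-weighted likelihoods are 1/4 · 0.11111 = 0.027778, 1/4 · 0.16667 = 0.041667, 1/4 · 0.11905 = 0.029762, 1/4 · 0.027778 = 0.0069444; these sum to 0.10615.
Therefore the posterior P(r = 7 | data) = (0.0069444) / (0.10615) = 0.065421.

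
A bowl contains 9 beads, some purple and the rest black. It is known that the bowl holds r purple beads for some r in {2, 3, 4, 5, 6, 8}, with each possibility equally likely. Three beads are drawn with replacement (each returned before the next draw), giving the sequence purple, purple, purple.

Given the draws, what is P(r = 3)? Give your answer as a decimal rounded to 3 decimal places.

0.028

For each hypothesis, P(data | H) works out to: P(data | r = 2) = (2/9)(2/9)(2/9) = 0.010974; P(data | r = 3) = (3/9)(3/9)(3/9) = 0.037037; P(data | r = 4) = (4/9)(4/9)(4/9) = 0.087791; P(data | r = 5) = (5/9)(5/9)(5/9) = 0.17147; P(data | r = 6) = (6/9)(6/9)(6/9) = 0.2963; P(data | r = 8) = (8/9)(8/9)(8/9) = 0.70233.
Multiplying each by its prior: 1/6 · 0.010974 = 0.001829, 1/6 · 0.037037 = 0.0061728, 1/6 · 0.087791 = 0.014632, 1/6 · 0.17147 = 0.028578, 1/6 · 0.2963 = 0.049383, 1/6 · 0.70233 = 0.11706; summing to 0.21765.
Therefore the posterior P(r = 3 | data) = (0.0061728) / (0.21765) = 0.028361.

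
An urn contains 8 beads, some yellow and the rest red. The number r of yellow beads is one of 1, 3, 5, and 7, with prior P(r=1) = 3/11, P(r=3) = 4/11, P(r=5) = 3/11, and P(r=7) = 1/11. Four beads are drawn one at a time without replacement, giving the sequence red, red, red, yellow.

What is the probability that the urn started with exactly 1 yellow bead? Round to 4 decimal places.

0.4375

For each hypothesis, P(data | H) works out to: P(data | r = 1) = (7/8)(6/7)(5/6)(1/5) = 1/8; P(data | r = 3) = (5/8)(4/7)(3/6)(3/5) = 3/28; P(data | r = 5) = (3/8)(2/7)(1/6)(5/5) = 1/56; P(data | r = 7) = (1/8)(0/7) = 0.
The prior-weighted likelihoods are 3/11 · 1/8 = 3/88, 4/11 · 3/28 = 3/77, 3/11 · 1/56 = 3/616, 1/11 · 0 = 0; summing to 6/77.
Hence P(r = 1 | data) = (3/88) / (6/77) = 7/16.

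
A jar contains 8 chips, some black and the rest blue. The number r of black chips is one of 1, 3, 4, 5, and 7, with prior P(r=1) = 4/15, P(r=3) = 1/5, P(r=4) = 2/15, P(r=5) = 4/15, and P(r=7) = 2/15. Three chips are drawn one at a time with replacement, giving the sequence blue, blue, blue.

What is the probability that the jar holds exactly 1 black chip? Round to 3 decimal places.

Under each hypothesis, the probability of the observed sequence is: P(data | r = 1) = (7/8)(7/8)(7/8) = 0.66992; P(data | r = 3) = (5/8)(5/8)(5/8) = 0.24414; P(data | r = 4) = (4/8)(4/8)(4/8) = 0.125; P(data | r = 5) = (3/8)(3/8)(3/8) = 0.052734; P(data | r = 7) = (1/8)(1/8)(1/8) = 0.0019531.
Multiplying each by its prior: 4/15 · 0.66992 = 0.17865, 1/5 · 0.24414 = 0.048828, 2/15 · 0.125 = 0.016667, 4/15 · 0.052734 = 0.014063, 2/15 · 0.0019531 = 0.00026042; these sum to 0.25846.
Hence P(r = 1 | data) = (0.17865) / (0.25846) = 0.69118.

0.691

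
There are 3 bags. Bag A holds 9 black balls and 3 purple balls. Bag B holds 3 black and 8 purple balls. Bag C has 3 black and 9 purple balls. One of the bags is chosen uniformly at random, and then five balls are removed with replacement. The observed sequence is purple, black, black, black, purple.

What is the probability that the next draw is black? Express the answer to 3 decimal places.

Under each hypothesis, the probability of the observed sequence is: P(data | bag A) = (3/12)(9/12)(9/12)(9/12)(3/12) = 0.026367; P(data | bag B) = (8/11)(3/11)(3/11)(3/11)(8/11) = 0.01073; P(data | bag C) = (9/12)(3/12)(3/12)(3/12)(9/12) = 0.0087891.
Weighting by the prior gives 1/3 · 0.026367 = 0.0087891, 1/3 · 0.01073 = 0.0035765, 1/3 · 0.0087891 = 0.0029297; with total 0.015295.
Dividing through by the total gives posterior P(bag A | data) = 0.57463, P(bag B | data) = 0.23383, P(bag C | data) = 0.19154.
The predictive probability is P(black next | data) = (3/4)(0.57463) + (3/11)(0.23383) + (1/4)(0.19154) = 0.54263.

0.543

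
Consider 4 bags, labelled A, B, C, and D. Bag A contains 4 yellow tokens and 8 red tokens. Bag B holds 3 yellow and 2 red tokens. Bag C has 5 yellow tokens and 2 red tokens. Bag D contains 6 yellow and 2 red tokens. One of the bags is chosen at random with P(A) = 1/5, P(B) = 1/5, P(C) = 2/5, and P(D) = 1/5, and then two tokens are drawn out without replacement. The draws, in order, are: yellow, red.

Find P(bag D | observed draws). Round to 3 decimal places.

The likelihood of the observed sequence under each hypothesis: P(data | bag A) = (4/12)(8/11) = 0.24242; P(data | bag B) = (3/5)(2/4) = 0.3; P(data | bag C) = (5/7)(2/6) = 0.2381; P(data | bag D) = (6/8)(2/7) = 0.21429.
The prior-weighted likelihoods are 1/5 · 0.24242 = 0.048485, 1/5 · 0.3 = 0.06, 2/5 · 0.2381 = 0.095238, 1/5 · 0.21429 = 0.042857; these sum to 0.24658.
Hence P(bag D | data) = (0.042857) / (0.24658) = 0.17381.

0.174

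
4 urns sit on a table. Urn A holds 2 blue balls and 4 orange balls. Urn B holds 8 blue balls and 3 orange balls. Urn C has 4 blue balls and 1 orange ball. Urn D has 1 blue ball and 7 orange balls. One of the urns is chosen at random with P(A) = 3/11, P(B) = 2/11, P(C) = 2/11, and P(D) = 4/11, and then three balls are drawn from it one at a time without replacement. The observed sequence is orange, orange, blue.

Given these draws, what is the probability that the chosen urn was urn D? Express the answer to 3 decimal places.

0.418

For each hypothesis, P(data | H) works out to: P(data | urn A) = (4/6)(3/5)(2/4) = 0.2; P(data | urn B) = (3/11)(2/10)(8/9) = 0.048485; P(data | urn C) = (1/5)(0/4) = 0; P(data | urn D) = (7/8)(6/7)(1/6) = 0.125.
Weighting by the prior gives 3/11 · 0.2 = 0.054545, 2/11 · 0.048485 = 0.0088154, 2/11 · 0 = 0, 4/11 · 0.125 = 0.045455; with total 0.10882.
By Bayes' rule, P(urn D | data) = (0.045455) / (0.10882) = 0.41772.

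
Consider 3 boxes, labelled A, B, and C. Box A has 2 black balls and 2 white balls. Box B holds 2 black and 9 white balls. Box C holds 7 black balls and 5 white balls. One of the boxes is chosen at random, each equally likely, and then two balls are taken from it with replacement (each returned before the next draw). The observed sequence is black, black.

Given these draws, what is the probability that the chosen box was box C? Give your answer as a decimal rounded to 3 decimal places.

0.546

Compute the likelihood of the observed sequence for each case: P(data | box A) = (2/4)(2/4) = 0.25; P(data | box B) = (2/11)(2/11) = 0.033058; P(data | box C) = (7/12)(7/12) = 0.34028.
Multiplying each by its prior: 1/3 · 0.25 = 0.083333, 1/3 · 0.033058 = 0.011019, 1/3 · 0.34028 = 0.11343; summing to 0.20778.
So P(box C | data) = (0.11343) / (0.20778) = 0.5459.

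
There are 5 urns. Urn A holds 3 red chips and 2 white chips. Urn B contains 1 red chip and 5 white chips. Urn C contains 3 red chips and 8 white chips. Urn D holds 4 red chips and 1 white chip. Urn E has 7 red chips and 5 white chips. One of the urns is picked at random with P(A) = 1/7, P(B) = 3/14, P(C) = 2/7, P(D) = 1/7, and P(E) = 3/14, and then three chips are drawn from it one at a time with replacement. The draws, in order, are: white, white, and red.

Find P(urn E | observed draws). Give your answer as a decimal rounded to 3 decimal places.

0.205

The likelihood of the observed sequence under each hypothesis: P(data | urn A) = (2/5)(2/5)(3/5) = 0.096; P(data | urn B) = (5/6)(5/6)(1/6) = 0.11574; P(data | urn C) = (8/11)(8/11)(3/11) = 0.14425; P(data | urn D) = (1/5)(1/5)(4/5) = 0.032; P(data | urn E) = (5/12)(5/12)(7/12) = 0.10127.
Weighting by the prior gives 1/7 · 0.096 = 0.013714, 3/14 · 0.11574 = 0.024802, 2/7 · 0.14425 = 0.041215, 1/7 · 0.032 = 0.0045714, 3/14 · 0.10127 = 0.021701; these sum to 0.106.
So P(urn E | data) = (0.021701) / (0.106) = 0.20472.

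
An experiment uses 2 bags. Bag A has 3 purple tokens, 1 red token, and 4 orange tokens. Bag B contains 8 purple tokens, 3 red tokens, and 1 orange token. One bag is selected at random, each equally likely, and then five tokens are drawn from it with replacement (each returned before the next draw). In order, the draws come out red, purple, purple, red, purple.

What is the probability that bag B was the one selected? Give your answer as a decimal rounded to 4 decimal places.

0.9574

Under each hypothesis, the probability of the observed sequence is: P(data | bag A) = (1/8)(3/8)(3/8)(1/8)(3/8) = 0.00082397; P(data | bag B) = (3/12)(8/12)(8/12)(3/12)(8/12) = 0.018519.
The prior-weighted likelihoods are 1/2 · 0.00082397 = 0.00041199, 1/2 · 0.018519 = 0.0092593; these sum to 0.0096712.
So P(bag B | data) = (0.0092593) / (0.0096712) = 0.9574.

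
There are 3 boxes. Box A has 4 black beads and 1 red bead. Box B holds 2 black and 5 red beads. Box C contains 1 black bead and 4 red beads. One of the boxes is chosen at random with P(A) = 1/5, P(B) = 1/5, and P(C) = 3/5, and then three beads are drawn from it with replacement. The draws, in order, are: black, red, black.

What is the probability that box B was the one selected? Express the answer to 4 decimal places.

Under each hypothesis, the probability of the observed sequence is: P(data | box A) = (4/5)(1/5)(4/5) = 0.128; P(data | box B) = (2/7)(5/7)(2/7) = 0.058309; P(data | box C) = (1/5)(4/5)(1/5) = 0.032.
Multiplying each by its prior: 1/5 · 0.128 = 0.0256, 1/5 · 0.058309 = 0.011662, 3/5 · 0.032 = 0.0192; summing to 0.056462.
So P(box B | data) = (0.011662) / (0.056462) = 0.20654.

0.2065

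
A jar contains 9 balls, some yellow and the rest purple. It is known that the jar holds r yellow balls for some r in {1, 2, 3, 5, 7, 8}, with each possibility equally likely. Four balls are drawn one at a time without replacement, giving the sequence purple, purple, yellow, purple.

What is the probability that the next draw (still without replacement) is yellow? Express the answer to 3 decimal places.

Under each hypothesis, the probability of the observed sequence is: P(data | r = 1) = (8/9)(7/8)(1/7)(6/6) = 0.11111; P(data | r = 2) = (7/9)(6/8)(2/7)(5/6) = 0.13889; P(data | r = 3) = (6/9)(5/8)(3/7)(4/6) = 0.11905; P(data | r = 5) = (4/9)(3/8)(5/7)(2/6) = 0.039683; P(data | r = 7) = (2/9)(1/8)(7/7)(0/6) = 0; P(data | r = 8) = (1/9)(0/8) = 0.
The prior-weighted likelihoods are 1/6 · 0.11111 = 0.018519, 1/6 · 0.13889 = 0.023148, 1/6 · 0.11905 = 0.019841, 1/6 · 0.039683 = 0.0066138, 1/6 · 0 = 0, 1/6 · 0 = 0; with total 0.068122.
Dividing through by the total gives posterior P(r = 1 | data) = 0.27184, P(r = 2 | data) = 0.33981, P(r = 3 | data) = 0.29126, P(r = 5 | data) = 0.097087, P(r = 7 | data) = 0, P(r = 8 | data) = 0.
So P(yellow next | data) = Σ P(yellow next | H) P(H | data) = (0)(0.27184) + (1/5)(0.33981) + (2/5)(0.29126) + (4/5)(0.097087) = 0.26214.

0.262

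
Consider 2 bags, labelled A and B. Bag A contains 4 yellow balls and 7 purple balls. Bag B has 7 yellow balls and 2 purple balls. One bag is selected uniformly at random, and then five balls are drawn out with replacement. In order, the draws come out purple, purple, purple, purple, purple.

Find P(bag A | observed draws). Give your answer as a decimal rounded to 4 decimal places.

Under each hypothesis, the probability of the observed sequence is: P(data | bag A) = (7/11)(7/11)(7/11)(7/11)(7/11) = 0.10436; P(data | bag B) = (2/9)(2/9)(2/9)(2/9)(2/9) = 0.00054192.
The prior-weighted likelihoods are 1/2 · 0.10436 = 0.052179, 1/2 · 0.00054192 = 0.00027096; these sum to 0.05245.
Therefore the posterior P(bag A | data) = (0.052179) / (0.05245) = 0.99483.

0.9948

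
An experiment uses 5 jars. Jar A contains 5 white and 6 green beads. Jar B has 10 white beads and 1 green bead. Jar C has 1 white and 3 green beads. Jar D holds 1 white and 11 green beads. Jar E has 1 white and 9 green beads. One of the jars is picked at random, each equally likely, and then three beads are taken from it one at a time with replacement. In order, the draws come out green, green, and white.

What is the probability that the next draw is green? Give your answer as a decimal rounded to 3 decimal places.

For each hypothesis, P(data | H) works out to: P(data | jar A) = (6/11)(6/11)(5/11) = 0.13524; P(data | jar B) = (1/11)(1/11)(10/11) = 0.0075131; P(data | jar C) = (3/4)(3/4)(1/4) = 0.14062; P(data | jar D) = (11/12)(11/12)(1/12) = 0.070023; P(data | jar E) = (9/10)(9/10)(1/10) = 0.081.
The prior-weighted likelihoods are 1/5 · 0.13524 = 0.027047, 1/5 · 0.0075131 = 0.0015026, 1/5 · 0.14062 = 0.028125, 1/5 · 0.070023 = 0.014005, 1/5 · 0.081 = 0.0162; these sum to 0.08688.
The posterior is then P(jar A | data) = 0.31132, P(jar B | data) = 0.017296, P(jar C | data) = 0.32372, P(jar D | data) = 0.1612, P(jar E | data) = 0.18646.
So P(green next | data) = Σ P(green next | H) P(H | data) = (6/11)(0.31132) + (1/11)(0.017296) + (3/4)(0.32372) + (11/12)(0.1612) + (9/10)(0.18646) = 0.72976.

0.730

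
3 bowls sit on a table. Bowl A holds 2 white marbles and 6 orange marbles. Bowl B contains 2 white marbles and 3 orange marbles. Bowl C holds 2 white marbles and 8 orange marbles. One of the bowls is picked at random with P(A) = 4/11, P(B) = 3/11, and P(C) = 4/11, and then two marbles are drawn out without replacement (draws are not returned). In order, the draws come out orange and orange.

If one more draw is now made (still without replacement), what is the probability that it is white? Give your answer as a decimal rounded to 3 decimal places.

0.350

The likelihood of the observed sequence under each hypothesis: P(data | bowl A) = (6/8)(5/7) = 0.53571; P(data | bowl B) = (3/5)(2/4) = 0.3; P(data | bowl C) = (8/10)(7/9) = 0.62222.
Weighting by the prior gives 4/11 · 0.53571 = 0.19481, 3/11 · 0.3 = 0.081818, 4/11 · 0.62222 = 0.22626; these sum to 0.50289.
Dividing through by the total gives posterior P(bowl A | data) = 0.38737, P(bowl B | data) = 0.1627, P(bowl C | data) = 0.44993.
The predictive probability is P(white next | data) = (1/3)(0.38737) + (2/3)(0.1627) + (1/4)(0.44993) = 0.35007.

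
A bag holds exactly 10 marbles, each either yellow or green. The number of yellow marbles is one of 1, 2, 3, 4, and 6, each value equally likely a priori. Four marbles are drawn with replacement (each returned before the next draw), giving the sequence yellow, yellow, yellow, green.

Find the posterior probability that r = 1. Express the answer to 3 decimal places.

0.006

Under each hypothesis, the probability of the observed sequence is: P(data | r = 1) = (1/10)(1/10)(1/10)(9/10) = 0.0009; P(data | r = 2) = (2/10)(2/10)(2/10)(8/10) = 0.0064; P(data | r = 3) = (3/10)(3/10)(3/10)(7/10) = 0.0189; P(data | r = 4) = (4/10)(4/10)(4/10)(6/10) = 0.0384; P(data | r = 6) = (6/10)(6/10)(6/10)(4/10) = 0.0864.
The prior-weighted likelihoods are 1/5 · 0.0009 = 0.00018, 1/5 · 0.0064 = 0.00128, 1/5 · 0.0189 = 0.00378, 1/5 · 0.0384 = 0.00768, 1/5 · 0.0864 = 0.01728; with total 0.0302.
Therefore the posterior P(r = 1 | data) = (0.00018) / (0.0302) = 0.0059603.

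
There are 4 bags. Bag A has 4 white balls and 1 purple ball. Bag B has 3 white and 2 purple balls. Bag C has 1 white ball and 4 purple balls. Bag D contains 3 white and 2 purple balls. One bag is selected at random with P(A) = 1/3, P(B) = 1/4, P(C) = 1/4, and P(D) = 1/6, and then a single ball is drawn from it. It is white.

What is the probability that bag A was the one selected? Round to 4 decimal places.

0.4706

For each hypothesis, P(data | H) works out to: P(data | bag A) = (4/5) = 4/5; P(data | bag B) = (3/5) = 3/5; P(data | bag C) = (1/5) = 1/5; P(data | bag D) = (3/5) = 3/5.
Weighting by the prior gives 1/3 · 4/5 = 4/15, 1/4 · 3/5 = 3/20, 1/4 · 1/5 = 1/20, 1/6 · 3/5 = 1/10; with total 17/30.
So P(bag A | data) = (4/15) / (17/30) = 8/17.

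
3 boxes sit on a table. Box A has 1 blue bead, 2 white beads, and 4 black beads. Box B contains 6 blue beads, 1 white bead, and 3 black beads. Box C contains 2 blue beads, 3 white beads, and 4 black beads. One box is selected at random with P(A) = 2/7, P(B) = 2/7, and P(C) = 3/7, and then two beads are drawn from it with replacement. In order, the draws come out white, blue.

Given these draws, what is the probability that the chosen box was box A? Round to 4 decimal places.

For each hypothesis, P(data | H) works out to: P(data | box A) = (2/7)(1/7) = 0.040816; P(data | box B) = (1/10)(6/10) = 0.06; P(data | box C) = (3/9)(2/9) = 0.074074.
The prior-weighted likelihoods are 2/7 · 0.040816 = 0.011662, 2/7 · 0.06 = 0.017143, 3/7 · 0.074074 = 0.031746; with total 0.060551.
So P(box A | data) = (0.011662) / (0.060551) = 0.1926.

0.1926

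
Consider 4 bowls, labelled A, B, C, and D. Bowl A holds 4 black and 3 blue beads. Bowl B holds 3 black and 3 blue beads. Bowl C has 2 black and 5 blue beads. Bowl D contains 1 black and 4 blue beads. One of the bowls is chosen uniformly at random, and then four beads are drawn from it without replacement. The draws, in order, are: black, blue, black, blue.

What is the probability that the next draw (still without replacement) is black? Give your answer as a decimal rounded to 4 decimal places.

Compute the likelihood of the observed sequence for each case: P(data | bowl A) = (4/7)(3/6)(3/5)(2/4) = 3/35; P(data | bowl B) = (3/6)(3/5)(2/4)(2/3) = 1/10; P(data | bowl C) = (2/7)(5/6)(1/5)(4/4) = 1/21; P(data | bowl D) = (1/5)(4/4)(0/3) = 0.
The prior-weighted likelihoods are 1/4 · 3/35 = 3/140, 1/4 · 1/10 = 1/40, 1/4 · 1/21 = 1/84, 1/4 · 0 = 0; these sum to 7/120.
Dividing through by the total gives posterior P(bowl A | data) = 18/49, P(bowl B | data) = 3/7, P(bowl C | data) = 10/49, P(bowl D | data) = 0.
So P(black next | data) = Σ P(black next | H) P(H | data) = (2/3)(18/49) + (1/2)(3/7) + (0)(10/49) = 45/98.

0.4592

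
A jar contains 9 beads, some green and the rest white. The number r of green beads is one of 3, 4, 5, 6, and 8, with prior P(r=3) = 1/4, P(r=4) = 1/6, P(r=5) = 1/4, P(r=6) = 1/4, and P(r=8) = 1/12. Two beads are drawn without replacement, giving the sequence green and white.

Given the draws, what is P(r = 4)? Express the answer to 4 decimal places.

0.1852

For each hypothesis, P(data | H) works out to: P(data | r = 3) = (3/9)(6/8) = 1/4; P(data | r = 4) = (4/9)(5/8) = 5/18; P(data | r = 5) = (5/9)(4/8) = 5/18; P(data | r = 6) = (6/9)(3/8) = 1/4; P(data | r = 8) = (8/9)(1/8) = 1/9.
Weighting by the prior gives 1/4 · 1/4 = 1/16, 1/6 · 5/18 = 5/108, 1/4 · 5/18 = 5/72, 1/4 · 1/4 = 1/16, 1/12 · 1/9 = 1/108; these sum to 1/4.
Hence P(r = 4 | data) = (5/108) / (1/4) = 5/27.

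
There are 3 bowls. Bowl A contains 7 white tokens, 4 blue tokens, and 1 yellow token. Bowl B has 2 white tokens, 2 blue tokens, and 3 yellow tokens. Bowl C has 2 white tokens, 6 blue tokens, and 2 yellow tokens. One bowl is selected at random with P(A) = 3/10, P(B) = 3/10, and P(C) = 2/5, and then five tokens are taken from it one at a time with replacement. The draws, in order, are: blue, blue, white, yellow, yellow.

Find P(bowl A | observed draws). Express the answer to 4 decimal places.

0.0525

The likelihood of the observed sequence under each hypothesis: P(data | bowl A) = (4/12)(4/12)(7/12)(1/12)(1/12) = 0.0004501; P(data | bowl B) = (2/7)(2/7)(2/7)(3/7)(3/7) = 0.0042839; P(data | bowl C) = (6/10)(6/10)(2/10)(2/10)(2/10) = 0.00288.
Weighting by the prior gives 3/10 · 0.0004501 = 0.00013503, 3/10 · 0.0042839 = 0.0012852, 2/5 · 0.00288 = 0.001152; summing to 0.0025722.
Therefore the posterior P(bowl A | data) = (0.00013503) / (0.0025722) = 0.052496.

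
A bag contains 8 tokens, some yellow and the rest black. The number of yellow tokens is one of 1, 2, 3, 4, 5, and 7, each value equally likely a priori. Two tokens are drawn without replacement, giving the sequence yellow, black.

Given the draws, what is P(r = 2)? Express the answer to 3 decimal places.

0.167

The likelihood of the observed sequence under each hypothesis: P(data | r = 1) = (1/8)(7/7) = 1/8; P(data | r = 2) = (2/8)(6/7) = 3/14; P(data | r = 3) = (3/8)(5/7) = 15/56; P(data | r = 4) = (4/8)(4/7) = 2/7; P(data | r = 5) = (5/8)(3/7) = 15/56; P(data | r = 7) = (7/8)(1/7) = 1/8.
Multiplying each by its prior: 1/6 · 1/8 = 1/48, 1/6 · 3/14 = 1/28, 1/6 · 15/56 = 5/112, 1/6 · 2/7 = 1/21, 1/6 · 15/56 = 5/112, 1/6 · 1/8 = 1/48; these sum to 3/14.
Hence P(r = 2 | data) = (1/28) / (3/14) = 1/6.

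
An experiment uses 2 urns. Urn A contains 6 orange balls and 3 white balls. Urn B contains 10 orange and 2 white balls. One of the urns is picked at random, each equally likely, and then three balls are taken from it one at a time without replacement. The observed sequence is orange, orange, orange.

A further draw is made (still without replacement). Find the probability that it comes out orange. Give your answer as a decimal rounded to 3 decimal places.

0.693

The likelihood of the observed sequence under each hypothesis: P(data | urn A) = (6/9)(5/8)(4/7) = 5/21; P(data | urn B) = (10/12)(9/11)(8/10) = 6/11.
Weighting by the prior gives 1/2 · 5/21 = 5/42, 1/2 · 6/11 = 3/11; summing to 181/462.
Dividing through by the total gives posterior P(urn A | data) = 55/181, P(urn B | data) = 126/181.
The predictive probability is P(orange next | data) = (1/2)(55/181) + (7/9)(126/181) = 251/362.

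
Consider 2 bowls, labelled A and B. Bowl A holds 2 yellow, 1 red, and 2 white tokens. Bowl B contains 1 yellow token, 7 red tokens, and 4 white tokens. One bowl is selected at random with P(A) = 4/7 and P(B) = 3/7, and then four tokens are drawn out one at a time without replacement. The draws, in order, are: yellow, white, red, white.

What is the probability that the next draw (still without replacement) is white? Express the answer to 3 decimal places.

Compute the likelihood of the observed sequence for each case: P(data | bowl A) = (2/5)(2/4)(1/3)(1/2) = 1/30; P(data | bowl B) = (1/12)(4/11)(7/10)(3/9) = 7/990.
The prior-weighted likelihoods are 4/7 · 1/30 = 2/105, 3/7 · 7/990 = 1/330; summing to 17/770.
The posterior is then P(bowl A | data) = 44/51, P(bowl B | data) = 7/51.
Averaging over the posterior, P(white next | data) = (0)(44/51) + (1/4)(7/51) = 7/204.

0.034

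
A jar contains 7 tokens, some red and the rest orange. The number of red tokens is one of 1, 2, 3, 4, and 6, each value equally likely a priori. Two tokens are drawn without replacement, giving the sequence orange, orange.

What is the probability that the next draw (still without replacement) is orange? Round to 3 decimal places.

0.618

For each hypothesis, P(data | H) works out to: P(data | r = 1) = (6/7)(5/6) = 5/7; P(data | r = 2) = (5/7)(4/6) = 10/21; P(data | r = 3) = (4/7)(3/6) = 2/7; P(data | r = 4) = (3/7)(2/6) = 1/7; P(data | r = 6) = (1/7)(0/6) = 0.
Weighting by the prior gives 1/5 · 5/7 = 1/7, 1/5 · 10/21 = 2/21, 1/5 · 2/7 = 2/35, 1/5 · 1/7 = 1/35, 1/5 · 0 = 0; these sum to 34/105.
Dividing through by the total gives posterior P(r = 1 | data) = 15/34, P(r = 2 | data) = 5/17, P(r = 3 | data) = 3/17, P(r = 4 | data) = 3/34, P(r = 6 | data) = 0.
The predictive probability is P(orange next | data) = (4/5)(15/34) + (3/5)(5/17) + (2/5)(3/17) + (1/5)(3/34) = 21/34.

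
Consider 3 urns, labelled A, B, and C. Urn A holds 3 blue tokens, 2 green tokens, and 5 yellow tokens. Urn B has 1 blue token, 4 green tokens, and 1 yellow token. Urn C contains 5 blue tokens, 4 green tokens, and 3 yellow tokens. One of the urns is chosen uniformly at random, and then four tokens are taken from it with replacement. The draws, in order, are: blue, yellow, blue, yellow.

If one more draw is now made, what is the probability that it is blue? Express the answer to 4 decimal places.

0.3341

The likelihood of the observed sequence under each hypothesis: P(data | urn A) = (3/10)(5/10)(3/10)(5/10) = 0.0225; P(data | urn B) = (1/6)(1/6)(1/6)(1/6) = 0.0007716; P(data | urn C) = (5/12)(3/12)(5/12)(3/12) = 0.010851.
Weighting by the prior gives 1/3 · 0.0225 = 0.0075, 1/3 · 0.0007716 = 0.0002572, 1/3 · 0.010851 = 0.0036169; these sum to 0.011374.
Dividing through by the total gives posterior P(urn A | data) = 0.65939, P(urn B | data) = 0.022613, P(urn C | data) = 0.31799.
Averaging over the posterior, P(blue next | data) = (3/10)(0.65939) + (1/6)(0.022613) + (5/12)(0.31799) = 0.33408.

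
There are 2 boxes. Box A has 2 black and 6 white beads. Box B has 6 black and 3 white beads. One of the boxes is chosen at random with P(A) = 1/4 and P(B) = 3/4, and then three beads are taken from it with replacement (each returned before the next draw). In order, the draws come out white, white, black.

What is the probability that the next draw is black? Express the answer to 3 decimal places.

0.505

The likelihood of the observed sequence under each hypothesis: P(data | box A) = (6/8)(6/8)(2/8) = 0.14062; P(data | box B) = (3/9)(3/9)(6/9) = 0.074074.
The prior-weighted likelihoods are 1/4 · 0.14062 = 0.035156, 3/4 · 0.074074 = 0.055556; summing to 0.090712.
Normalising, the posterior is P(box A | data) = 0.38756, P(box B | data) = 0.61244.
The predictive probability is P(black next | data) = (1/4)(0.38756) + (2/3)(0.61244) = 0.50518.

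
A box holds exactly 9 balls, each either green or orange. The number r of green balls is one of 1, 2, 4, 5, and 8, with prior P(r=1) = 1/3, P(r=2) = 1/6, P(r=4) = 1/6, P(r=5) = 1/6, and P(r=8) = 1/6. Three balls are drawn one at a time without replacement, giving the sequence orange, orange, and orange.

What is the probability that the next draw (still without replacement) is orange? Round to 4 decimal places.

Compute the likelihood of the observed sequence for each case: P(data | r = 1) = (8/9)(7/8)(6/7) = 2/3; P(data | r = 2) = (7/9)(6/8)(5/7) = 5/12; P(data | r = 4) = (5/9)(4/8)(3/7) = 5/42; P(data | r = 5) = (4/9)(3/8)(2/7) = 1/21; P(data | r = 8) = (1/9)(0/8) = 0.
The prior-weighted likelihoods are 1/3 · 2/3 = 2/9, 1/6 · 5/12 = 5/72, 1/6 · 5/42 = 5/252, 1/6 · 1/21 = 1/126, 1/6 · 0 = 0; with total 23/72.
Dividing through by the total gives posterior P(r = 1 | data) = 16/23, P(r = 2 | data) = 5/23, P(r = 4 | data) = 10/161, P(r = 5 | data) = 4/161, P(r = 8 | data) = 0.
The predictive probability is P(orange next | data) = (5/6)(16/23) + (2/3)(5/23) + (1/3)(10/161) + (1/6)(4/161) = 362/483.

0.7495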